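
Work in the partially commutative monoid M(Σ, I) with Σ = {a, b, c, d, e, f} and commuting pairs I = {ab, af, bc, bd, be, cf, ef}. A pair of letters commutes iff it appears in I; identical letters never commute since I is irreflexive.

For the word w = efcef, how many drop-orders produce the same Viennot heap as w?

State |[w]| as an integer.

10

drop 0:e onto floor
drop 1:f onto floor
drop 2:c onto {0:e}
drop 3:e onto {2:c}
drop 4:f onto {1:f}
ground layer = {0:e, 1:f}
drop-orders for the pieces not yet dropped (sum over which currently-grounded one goes next):
  1 to go: {3} 1  {4} 1
  2 to go: {1,4} 1  {2,3} 1  {3,4} 2
  3 to go: {0,2,3} 1  {1,3,4} 3  {2,3,4} 3
  if 0:e drops first: 6 orders
  if 1:f drops first: 4 orders
heap linearizations: 10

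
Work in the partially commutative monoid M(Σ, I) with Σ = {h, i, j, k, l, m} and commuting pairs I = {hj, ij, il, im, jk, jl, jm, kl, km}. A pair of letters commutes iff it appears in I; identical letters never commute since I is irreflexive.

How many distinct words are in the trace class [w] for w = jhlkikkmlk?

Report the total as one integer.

560

piece 0:j — minimal
piece 1:h — minimal
piece 2:l rests on {1:h}
piece 3:k rests on {1:h}
piece 4:i rests on {3:k}
piece 5:k rests on {4:i}
piece 6:k rests on {5:k}
piece 7:m rests on {2:l}
piece 8:l rests on {7:m}
piece 9:k rests on {6:k}
minimal pieces: {0:j, 1:h}
ways to finish when only these pieces remain (= sum over removing one remaining piece with nothing left below it):
  1 left: {0}→1  {8}→1  {9}→1
  2 left: {0,8}→2  {0,9}→2  {6,9}→1  {7,8}→1  {8,9}→2
  3 left: {0,6,9}→3  {0,7,8}→3  {0,8,9}→6  {2,7,8}→1  {5,6,9}→1  {6,8,9}→3  {7,8,9}→3
  4 left: {0,2,7,8}→4  {0,5,6,9}→4  {0,6,8,9}→12  {0,7,8,9}→12  {2,7,8,9}→4  {4,5,6,9}→1  {5,6,8,9}→4  {6,7,8,9}→6
  5 left: {0,2,7,8,9}→20  {0,4,5,6,9}→5  {0,5,6,8,9}→20  {0,6,7,8,9}→30  {2,6,7,8,9}→10  {3,4,5,6,9}→1  {4,5,6,8,9}→5  {5,6,7,8,9}→10
  6 left: {0,2,6,7,8,9}→60  {0,3,4,5,6,9}→6  {0,4,5,6,8,9}→30  {0,5,6,7,8,9}→60  {2,5,6,7,8,9}→20  {3,4,5,6,8,9}→6  {4,5,6,7,8,9}→15
  7 left: {0,2,5,6,7,8,9}→140  {0,3,4,5,6,8,9}→42  {0,4,5,6,7,8,9}→105  {2,4,5,6,7,8,9}→35  {3,4,5,6,7,8,9}→21
  8 left: {0,2,4,5,6,7,8,9}→280  {0,3,4,5,6,7,8,9}→168  {2,3,4,5,6,7,8,9}→56
  placing 0:j first → 56 extensions
  placing 1:h first → 504 extensions
total linear extensions = 560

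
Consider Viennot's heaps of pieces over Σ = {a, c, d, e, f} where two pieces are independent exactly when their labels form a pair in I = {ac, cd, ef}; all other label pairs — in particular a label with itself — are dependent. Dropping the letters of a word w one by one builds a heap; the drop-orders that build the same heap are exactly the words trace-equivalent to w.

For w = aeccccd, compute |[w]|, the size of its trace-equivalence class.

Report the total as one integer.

0(a) covers ∅
1(e) covers 0:a
2(c) covers 1:e
3(c) covers 2:c
4(c) covers 3:c
5(c) covers 4:c
6(d) covers 1:e
floor of heap: 0:a
completions by unplaced set U, small U first (add the entries for U minus each lowest piece of U):
  |U|=1: {5}:1  {6}:1
  |U|=2: {4,5}:1  {5,6}:2
  |U|=3: {3,4,5}:1  {4,5,6}:3
  |U|=4: {2,3,4,5}:1  {3,4,5,6}:4
  |U|=5: {2,3,4,5,6}:5
  start at 0(a): 5

5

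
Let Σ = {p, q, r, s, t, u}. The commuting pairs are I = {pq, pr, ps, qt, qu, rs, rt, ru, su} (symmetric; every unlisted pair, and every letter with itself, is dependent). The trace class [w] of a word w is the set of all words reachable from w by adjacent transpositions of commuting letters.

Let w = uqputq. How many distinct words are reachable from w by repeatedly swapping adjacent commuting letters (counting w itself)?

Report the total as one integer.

0(u) covers ∅
1(q) covers ∅
2(p) covers 0:u
3(u) covers 2:p
4(t) covers 3:u
5(q) covers 1:q
floor of heap: 0:u, 1:q
completions by unplaced set U, small U first (add the entries for U minus each lowest piece of U):
  |U|=1: {4}:1  {5}:1
  |U|=2: {1,5}:1  {3,4}:1  {4,5}:2
  |U|=3: {1,4,5}:3  {2,3,4}:1  {3,4,5}:3
  |U|=4: {0,2,3,4}:1  {1,3,4,5}:6  {2,3,4,5}:4
  start at 0(u): 10
  start at 1(q): 5
sum over floor = 15

15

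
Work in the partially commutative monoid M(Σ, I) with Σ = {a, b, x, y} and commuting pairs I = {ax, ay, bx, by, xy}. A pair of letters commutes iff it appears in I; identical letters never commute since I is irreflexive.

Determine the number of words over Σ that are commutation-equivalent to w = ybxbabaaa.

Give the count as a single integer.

72

#0=y has no predecessor
#1=b has no predecessor
#2=x has no predecessor
#3=b depends on [1:b]
#4=a depends on [3:b]
#5=b depends on [4:a]
#6=a depends on [5:b]
#7=a depends on [6:a]
#8=a depends on [7:a]
sources: [0:y, 1:b, 2:x]
N(rest) = Σ N(rest − s) over sources s of rest; N(one piece) = 1:
  size 1 → [0]=1  [2]=1  [8]=1
  size 2 → [0,2]=2  [0,8]=2  [2,8]=2  [7,8]=1
  size 3 → [0,2,8]=6  [0,7,8]=3  [2,7,8]=3  [6,7,8]=1
  size 4 → [0,2,7,8]=12  [0,6,7,8]=4  [2,6,7,8]=4  [5,6,7,8]=1
  size 5 → [0,2,6,7,8]=20  [0,5,6,7,8]=5  [2,5,6,7,8]=5  [4,5,6,7,8]=1
  size 6 → [0,2,5,6,7,8]=30  [0,4,5,6,7,8]=6  [2,4,5,6,7,8]=6  [3,4,5,6,7,8]=1
  size 7 → [0,2,4,5,6,7,8]=42  [0,3,4,5,6,7,8]=7  [1,3,4,5,6,7,8]=1  [2,3,4,5,6,7,8]=7
  first=0(y) contributes 8
  first=1(b) contributes 56
  first=2(x) contributes 8
|[w]| = 72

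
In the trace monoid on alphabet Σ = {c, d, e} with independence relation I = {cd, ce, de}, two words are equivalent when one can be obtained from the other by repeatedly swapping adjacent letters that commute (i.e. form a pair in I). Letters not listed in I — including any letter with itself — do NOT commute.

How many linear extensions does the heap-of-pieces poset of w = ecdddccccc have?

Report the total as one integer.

piece 0:e — minimal
piece 1:c — minimal
piece 2:d — minimal
piece 3:d rests on {2:d}
piece 4:d rests on {3:d}
piece 5:c rests on {1:c}
piece 6:c rests on {5:c}
piece 7:c rests on {6:c}
piece 8:c rests on {7:c}
piece 9:c rests on {8:c}
minimal pieces: {0:e, 1:c, 2:d}
ways to finish when only these pieces remain (= sum over removing one remaining piece with nothing left below it):
  1 left: {0}→1  {4}→1  {9}→1
  2 left: {0,4}→2  {0,9}→2  {3,4}→1  {4,9}→2  {8,9}→1
  3 left: {0,3,4}→3  {0,4,9}→6  {0,8,9}→3  {2,3,4}→1  {3,4,9}→3  {4,8,9}→3  {7,8,9}→1
  4 left: {0,2,3,4}→4  {0,3,4,9}→12  {0,4,8,9}→12  {0,7,8,9}→4  {2,3,4,9}→4  {3,4,8,9}→6  {4,7,8,9}→4  {6,7,8,9}→1
  5 left: {0,2,3,4,9}→20  {0,3,4,8,9}→30  {0,4,7,8,9}→20  {0,6,7,8,9}→5  {2,3,4,8,9}→10  {3,4,7,8,9}→10  {4,6,7,8,9}→5  {5,6,7,8,9}→1
  6 left: {0,2,3,4,8,9}→60  {0,3,4,7,8,9}→60  {0,4,6,7,8,9}→30  {0,5,6,7,8,9}→6  {1,5,6,7,8,9}→1  {2,3,4,7,8,9}→20  {3,4,6,7,8,9}→15  {4,5,6,7,8,9}→6
  7 left: {0,1,5,6,7,8,9}→7  {0,2,3,4,7,8,9}→140  {0,3,4,6,7,8,9}→105  {0,4,5,6,7,8,9}→42  {1,4,5,6,7,8,9}→7  {2,3,4,6,7,8,9}→35  {3,4,5,6,7,8,9}→21
  8 left: {0,1,4,5,6,7,8,9}→56  {0,2,3,4,6,7,8,9}→280  {0,3,4,5,6,7,8,9}→168  {1,3,4,5,6,7,8,9}→28  {2,3,4,5,6,7,8,9}→56
  placing 0:e first → 84 extensions
  placing 1:c first → 504 extensions
  placing 2:d first → 252 extensions
total linear extensions = 840

840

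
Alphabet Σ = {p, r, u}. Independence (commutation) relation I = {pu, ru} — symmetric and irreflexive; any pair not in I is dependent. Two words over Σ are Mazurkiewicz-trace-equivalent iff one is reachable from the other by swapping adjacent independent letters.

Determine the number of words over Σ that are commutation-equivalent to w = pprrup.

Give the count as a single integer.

6

0(p) covers ∅
1(p) covers 0:p
2(r) covers 1:p
3(r) covers 2:r
4(u) covers ∅
5(p) covers 3:r
floor of heap: 0:p, 4:u
completions by unplaced set U, small U first (add the entries for U minus each lowest piece of U):
  |U|=1: {4}:1  {5}:1
  |U|=2: {3,5}:1  {4,5}:2
  |U|=3: {2,3,5}:1  {3,4,5}:3
  |U|=4: {1,2,3,5}:1  {2,3,4,5}:4
  start at 0(p): 5
  start at 4(u): 1
sum over floor = 6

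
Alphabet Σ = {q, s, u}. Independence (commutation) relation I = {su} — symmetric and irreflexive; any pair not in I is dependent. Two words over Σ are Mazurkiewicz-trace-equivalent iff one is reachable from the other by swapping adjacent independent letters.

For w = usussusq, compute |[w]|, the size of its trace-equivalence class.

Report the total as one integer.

35

0(u) covers ∅
1(s) covers ∅
2(u) covers 0:u
3(s) covers 1:s
4(s) covers 3:s
5(u) covers 2:u
6(s) covers 4:s
7(q) covers 5:u, 6:s
floor of heap: 0:u, 1:s
completions by unplaced set U, small U first (add the entries for U minus each lowest piece of U):
  |U|=1: {7}:1
  |U|=2: {5,7}:1  {6,7}:1
  |U|=3: {2,5,7}:1  {4,6,7}:1  {5,6,7}:2
  |U|=4: {0,2,5,7}:1  {2,5,6,7}:3  {3,4,6,7}:1  {4,5,6,7}:3
  |U|=5: {0,2,5,6,7}:4  {1,3,4,6,7}:1  {2,4,5,6,7}:6  {3,4,5,6,7}:4
  |U|=6: {0,2,4,5,6,7}:10  {1,3,4,5,6,7}:5  {2,3,4,5,6,7}:10
  start at 0(u): 15
  start at 1(s): 20
sum over floor = 35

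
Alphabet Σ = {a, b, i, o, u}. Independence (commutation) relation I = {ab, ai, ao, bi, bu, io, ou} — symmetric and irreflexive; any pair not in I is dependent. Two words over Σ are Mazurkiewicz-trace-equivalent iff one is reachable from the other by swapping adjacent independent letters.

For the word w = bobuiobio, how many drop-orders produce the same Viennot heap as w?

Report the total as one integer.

0(b) covers ∅
1(o) covers 0:b
2(b) covers 1:o
3(u) covers ∅
4(i) covers 3:u
5(o) covers 2:b
6(b) covers 5:o
7(i) covers 4:i
8(o) covers 6:b
floor of heap: 0:b, 3:u
completions by unplaced set U, small U first (add the entries for U minus each lowest piece of U):
  |U|=1: {7}:1  {8}:1
  |U|=2: {4,7}:1  {6,8}:1  {7,8}:2
  |U|=3: {3,4,7}:1  {4,7,8}:3  {5,6,8}:1  {6,7,8}:3
  |U|=4: {2,5,6,8}:1  {3,4,7,8}:4  {4,6,7,8}:6  {5,6,7,8}:4
  |U|=5: {1,2,5,6,8}:1  {2,5,6,7,8}:5  {3,4,6,7,8}:10  {4,5,6,7,8}:10
  |U|=6: {0,1,2,5,6,8}:1  {1,2,5,6,7,8}:6  {2,4,5,6,7,8}:15  {3,4,5,6,7,8}:20
  |U|=7: {0,1,2,5,6,7,8}:7  {1,2,4,5,6,7,8}:21  {2,3,4,5,6,7,8}:35
  start at 0(b): 56
  start at 3(u): 28
sum over floor = 84

84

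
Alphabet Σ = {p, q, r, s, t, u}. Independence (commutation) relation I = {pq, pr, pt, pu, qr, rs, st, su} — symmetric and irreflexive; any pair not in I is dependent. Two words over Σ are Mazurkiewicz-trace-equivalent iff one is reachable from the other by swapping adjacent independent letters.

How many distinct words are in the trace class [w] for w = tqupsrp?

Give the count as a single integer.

22

#0=t has no predecessor
#1=q depends on [0:t]
#2=u depends on [1:q]
#3=p has no predecessor
#4=s depends on [1:q, 3:p]
#5=r depends on [2:u]
#6=p depends on [4:s]
sources: [0:t, 3:p]
N(rest) = Σ N(rest − s) over sources s of rest; N(one piece) = 1:
  size 1 → [5]=1  [6]=1
  size 2 → [2,5]=1  [4,6]=1  [5,6]=2
  size 3 → [2,5,6]=3  [3,4,6]=1  [4,5,6]=3
  size 4 → [2,4,5,6]=6  [3,4,5,6]=4
  size 5 → [1,2,4,5,6]=6  [2,3,4,5,6]=10
  first=0(t) contributes 16
  first=3(p) contributes 6
|[w]| = 22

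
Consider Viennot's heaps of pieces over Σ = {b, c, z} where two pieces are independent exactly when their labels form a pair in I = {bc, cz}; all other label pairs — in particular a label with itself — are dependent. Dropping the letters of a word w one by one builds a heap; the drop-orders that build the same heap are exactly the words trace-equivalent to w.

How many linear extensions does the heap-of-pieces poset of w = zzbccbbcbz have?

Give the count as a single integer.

piece 0:z — minimal
piece 1:z rests on {0:z}
piece 2:b rests on {1:z}
piece 3:c — minimal
piece 4:c rests on {3:c}
piece 5:b rests on {2:b}
piece 6:b rests on {5:b}
piece 7:c rests on {4:c}
piece 8:b rests on {6:b}
piece 9:z rests on {8:b}
minimal pieces: {0:z, 3:c}
ways to finish when only these pieces remain (= sum over removing one remaining piece with nothing left below it):
  1 left: {7}→1  {9}→1
  2 left: {4,7}→1  {7,9}→2  {8,9}→1
  3 left: {3,4,7}→1  {4,7,9}→3  {6,8,9}→1  {7,8,9}→3
  4 left: {3,4,7,9}→4  {4,7,8,9}→6  {5,6,8,9}→1  {6,7,8,9}→4
  5 left: {2,5,6,8,9}→1  {3,4,7,8,9}→10  {4,6,7,8,9}→10  {5,6,7,8,9}→5
  6 left: {1,2,5,6,8,9}→1  {2,5,6,7,8,9}→6  {3,4,6,7,8,9}→20  {4,5,6,7,8,9}→15
  7 left: {0,1,2,5,6,8,9}→1  {1,2,5,6,7,8,9}→7  {2,4,5,6,7,8,9}→21  {3,4,5,6,7,8,9}→35
  8 left: {0,1,2,5,6,7,8,9}→8  {1,2,4,5,6,7,8,9}→28  {2,3,4,5,6,7,8,9}→56
  placing 0:z first → 84 extensions
  placing 3:c first → 36 extensions
total linear extensions = 120

120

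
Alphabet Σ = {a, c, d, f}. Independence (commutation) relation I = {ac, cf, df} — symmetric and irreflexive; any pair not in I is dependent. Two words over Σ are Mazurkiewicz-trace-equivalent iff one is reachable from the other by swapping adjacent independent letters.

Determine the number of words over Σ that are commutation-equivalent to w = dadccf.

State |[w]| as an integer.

piece 0:d — minimal
piece 1:a rests on {0:d}
piece 2:d rests on {1:a}
piece 3:c rests on {2:d}
piece 4:c rests on {3:c}
piece 5:f rests on {1:a}
minimal pieces: {0:d}
ways to finish when only these pieces remain (= sum over removing one remaining piece with nothing left below it):
  1 left: {4}→1  {5}→1
  2 left: {3,4}→1  {4,5}→2
  3 left: {2,3,4}→1  {3,4,5}→3
  4 left: {2,3,4,5}→4
  placing 0:d first → 4 extensions

4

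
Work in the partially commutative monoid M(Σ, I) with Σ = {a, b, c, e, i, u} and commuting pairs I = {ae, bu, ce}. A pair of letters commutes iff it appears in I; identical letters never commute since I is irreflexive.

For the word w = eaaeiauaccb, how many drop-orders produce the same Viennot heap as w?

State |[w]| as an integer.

0(e) covers ∅
1(a) covers ∅
2(a) covers 1:a
3(e) covers 0:e
4(i) covers 2:a, 3:e
5(a) covers 4:i
6(u) covers 5:a
7(a) covers 6:u
8(c) covers 7:a
9(c) covers 8:c
10(b) covers 9:c
floor of heap: 0:e, 1:a
completions by unplaced set U, small U first (add the entries for U minus each lowest piece of U):
  |U|=1: {10}:1
  |U|=2: {9,10}:1
  |U|=3: {8,9,10}:1
  |U|=4: {7,8,9,10}:1
  |U|=5: {6,7,8,9,10}:1
  |U|=6: {5,6,7,8,9,10}:1
  |U|=7: {4,5,6,7,8,9,10}:1
  |U|=8: {2,4,5,6,7,8,9,10}:1  {3,4,5,6,7,8,9,10}:1
  |U|=9: {0,3,4,5,6,7,8,9,10}:1  {1,2,4,5,6,7,8,9,10}:1  {2,3,4,5,6,7,8,9,10}:2
  start at 0(e): 3
  start at 1(a): 3
sum over floor = 6

6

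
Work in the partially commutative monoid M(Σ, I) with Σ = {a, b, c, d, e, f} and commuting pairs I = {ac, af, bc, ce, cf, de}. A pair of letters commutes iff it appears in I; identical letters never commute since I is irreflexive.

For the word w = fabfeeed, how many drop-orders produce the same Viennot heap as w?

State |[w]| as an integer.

0(f) covers ∅
1(a) covers ∅
2(b) covers 0:f, 1:a
3(f) covers 2:b
4(e) covers 3:f
5(e) covers 4:e
6(e) covers 5:e
7(d) covers 3:f
floor of heap: 0:f, 1:a
completions by unplaced set U, small U first (add the entries for U minus each lowest piece of U):
  |U|=1: {6}:1  {7}:1
  |U|=2: {5,6}:1  {6,7}:2
  |U|=3: {4,5,6}:1  {5,6,7}:3
  |U|=4: {4,5,6,7}:4
  |U|=5: {3,4,5,6,7}:4
  |U|=6: {2,3,4,5,6,7}:4
  start at 0(f): 4
  start at 1(a): 4
sum over floor = 8

8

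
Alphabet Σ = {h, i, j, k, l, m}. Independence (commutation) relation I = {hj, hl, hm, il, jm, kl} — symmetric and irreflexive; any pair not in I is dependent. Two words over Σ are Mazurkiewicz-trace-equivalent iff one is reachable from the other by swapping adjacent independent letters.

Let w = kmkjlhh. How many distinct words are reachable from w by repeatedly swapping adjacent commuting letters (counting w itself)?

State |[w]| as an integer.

6

drop 0:k onto floor
drop 1:m onto {0:k}
drop 2:k onto {1:m}
drop 3:j onto {2:k}
drop 4:l onto {3:j}
drop 5:h onto {2:k}
drop 6:h onto {5:h}
ground layer = {0:k}
drop-orders for the pieces not yet dropped (sum over which currently-grounded one goes next):
  1 to go: {4} 1  {6} 1
  2 to go: {3,4} 1  {4,6} 2  {5,6} 1
  3 to go: {3,4,6} 3  {4,5,6} 3
  4 to go: {3,4,5,6} 6
  5 to go: {2,3,4,5,6} 6
  if 0:k drops first: 6 orders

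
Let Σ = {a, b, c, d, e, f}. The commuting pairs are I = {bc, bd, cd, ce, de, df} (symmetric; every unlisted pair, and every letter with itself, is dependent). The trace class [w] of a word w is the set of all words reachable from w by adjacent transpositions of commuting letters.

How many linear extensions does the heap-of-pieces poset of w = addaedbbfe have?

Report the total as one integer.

#0=a has no predecessor
#1=d depends on [0:a]
#2=d depends on [1:d]
#3=a depends on [2:d]
#4=e depends on [3:a]
#5=d depends on [3:a]
#6=b depends on [4:e]
#7=b depends on [6:b]
#8=f depends on [7:b]
#9=e depends on [8:f]
sources: [0:a]
N(rest) = Σ N(rest − s) over sources s of rest; N(one piece) = 1:
  size 1 → [5]=1  [9]=1
  size 2 → [5,9]=2  [8,9]=1
  size 3 → [5,8,9]=3  [7,8,9]=1
  size 4 → [5,7,8,9]=4  [6,7,8,9]=1
  size 5 → [4,6,7,8,9]=1  [5,6,7,8,9]=5
  size 6 → [4,5,6,7,8,9]=6
  size 7 → [3,4,5,6,7,8,9]=6
  size 8 → [2,3,4,5,6,7,8,9]=6
  first=0(a) contributes 6

6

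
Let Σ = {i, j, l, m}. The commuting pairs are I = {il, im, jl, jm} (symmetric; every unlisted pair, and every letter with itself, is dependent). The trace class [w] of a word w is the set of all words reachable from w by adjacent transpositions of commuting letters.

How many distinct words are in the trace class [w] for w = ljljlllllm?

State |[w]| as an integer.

45

piece 0:l — minimal
piece 1:j — minimal
piece 2:l rests on {0:l}
piece 3:j rests on {1:j}
piece 4:l rests on {2:l}
piece 5:l rests on {4:l}
piece 6:l rests on {5:l}
piece 7:l rests on {6:l}
piece 8:l rests on {7:l}
piece 9:m rests on {8:l}
minimal pieces: {0:l, 1:j}
ways to finish when only these pieces remain (= sum over removing one remaining piece with nothing left below it):
  1 left: {3}→1  {9}→1
  2 left: {1,3}→1  {3,9}→2  {8,9}→1
  3 left: {1,3,9}→3  {3,8,9}→3  {7,8,9}→1
  4 left: {1,3,8,9}→6  {3,7,8,9}→4  {6,7,8,9}→1
  5 left: {1,3,7,8,9}→10  {3,6,7,8,9}→5  {5,6,7,8,9}→1
  6 left: {1,3,6,7,8,9}→15  {3,5,6,7,8,9}→6  {4,5,6,7,8,9}→1
  7 left: {1,3,5,6,7,8,9}→21  {2,4,5,6,7,8,9}→1  {3,4,5,6,7,8,9}→7
  8 left: {0,2,4,5,6,7,8,9}→1  {1,3,4,5,6,7,8,9}→28  {2,3,4,5,6,7,8,9}→8
  placing 0:l first → 36 extensions
  placing 1:j first → 9 extensions
total linear extensions = 45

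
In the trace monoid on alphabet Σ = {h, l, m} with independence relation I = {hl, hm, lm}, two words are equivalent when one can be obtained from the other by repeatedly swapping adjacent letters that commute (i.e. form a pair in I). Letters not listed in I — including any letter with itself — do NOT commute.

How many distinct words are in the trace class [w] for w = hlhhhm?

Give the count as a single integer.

#0=h has no predecessor
#1=l has no predecessor
#2=h depends on [0:h]
#3=h depends on [2:h]
#4=h depends on [3:h]
#5=m has no predecessor
sources: [0:h, 1:l, 5:m]
N(rest) = Σ N(rest − s) over sources s of rest; N(one piece) = 1:
  size 1 → [1]=1  [4]=1  [5]=1
  size 2 → [1,4]=2  [1,5]=2  [3,4]=1  [4,5]=2
  size 3 → [1,3,4]=3  [1,4,5]=6  [2,3,4]=1  [3,4,5]=3
  size 4 → [0,2,3,4]=1  [1,2,3,4]=4  [1,3,4,5]=12  [2,3,4,5]=4
  first=0(h) contributes 20
  first=1(l) contributes 5
  first=5(m) contributes 5
|[w]| = 30

30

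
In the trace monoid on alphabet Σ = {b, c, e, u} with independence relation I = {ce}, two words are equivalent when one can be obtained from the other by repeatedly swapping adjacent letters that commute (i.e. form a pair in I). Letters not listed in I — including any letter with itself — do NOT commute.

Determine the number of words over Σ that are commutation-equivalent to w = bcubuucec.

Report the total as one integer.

3

piece 0:b — minimal
piece 1:c rests on {0:b}
piece 2:u rests on {1:c}
piece 3:b rests on {2:u}
piece 4:u rests on {3:b}
piece 5:u rests on {4:u}
piece 6:c rests on {5:u}
piece 7:e rests on {5:u}
piece 8:c rests on {6:c}
minimal pieces: {0:b}
ways to finish when only these pieces remain (= sum over removing one remaining piece with nothing left below it):
  1 left: {7}→1  {8}→1
  2 left: {6,8}→1  {7,8}→2
  3 left: {6,7,8}→3
  4 left: {5,6,7,8}→3
  5 left: {4,5,6,7,8}→3
  6 left: {3,4,5,6,7,8}→3
  7 left: {2,3,4,5,6,7,8}→3
  placing 0:b first → 3 extensions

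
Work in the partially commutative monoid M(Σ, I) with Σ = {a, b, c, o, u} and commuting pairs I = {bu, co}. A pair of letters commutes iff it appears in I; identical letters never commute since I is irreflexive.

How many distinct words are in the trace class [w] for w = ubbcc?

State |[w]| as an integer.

3

drop 0:u onto floor
drop 1:b onto floor
drop 2:b onto {1:b}
drop 3:c onto {0:u, 2:b}
drop 4:c onto {3:c}
ground layer = {0:u, 1:b}
drop-orders for the pieces not yet dropped (sum over which currently-grounded one goes next):
  1 to go: {4} 1
  2 to go: {3,4} 1
  3 to go: {0,3,4} 1  {2,3,4} 1
  if 0:u drops first: 1 orders
  if 1:b drops first: 2 orders
heap linearizations: 3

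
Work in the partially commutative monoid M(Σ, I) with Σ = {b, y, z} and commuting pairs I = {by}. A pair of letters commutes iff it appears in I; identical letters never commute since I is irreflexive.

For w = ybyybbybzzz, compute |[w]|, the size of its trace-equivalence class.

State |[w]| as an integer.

70

piece 0:y — minimal
piece 1:b — minimal
piece 2:y rests on {0:y}
piece 3:y rests on {2:y}
piece 4:b rests on {1:b}
piece 5:b rests on {4:b}
piece 6:y rests on {3:y}
piece 7:b rests on {5:b}
piece 8:z rests on {6:y, 7:b}
piece 9:z rests on {8:z}
piece 10:z rests on {9:z}
minimal pieces: {0:y, 1:b}
ways to finish when only these pieces remain (= sum over removing one remaining piece with nothing left below it):
  1 left: {10}→1
  2 left: {9,10}→1
  3 left: {8,9,10}→1
  4 left: {6,8,9,10}→1  {7,8,9,10}→1
  5 left: {3,6,8,9,10}→1  {5,7,8,9,10}→1  {6,7,8,9,10}→2
  6 left: {2,3,6,8,9,10}→1  {3,6,7,8,9,10}→3  {4,5,7,8,9,10}→1  {5,6,7,8,9,10}→3
  7 left: {0,2,3,6,8,9,10}→1  {1,4,5,7,8,9,10}→1  {2,3,6,7,8,9,10}→4  {3,5,6,7,8,9,10}→6  {4,5,6,7,8,9,10}→4
  8 left: {0,2,3,6,7,8,9,10}→5  {1,4,5,6,7,8,9,10}→5  {2,3,5,6,7,8,9,10}→10  {3,4,5,6,7,8,9,10}→10
  9 left: {0,2,3,5,6,7,8,9,10}→15  {1,3,4,5,6,7,8,9,10}→15  {2,3,4,5,6,7,8,9,10}→20
  placing 0:y first → 35 extensions
  placing 1:b first → 35 extensions
total linear extensions = 70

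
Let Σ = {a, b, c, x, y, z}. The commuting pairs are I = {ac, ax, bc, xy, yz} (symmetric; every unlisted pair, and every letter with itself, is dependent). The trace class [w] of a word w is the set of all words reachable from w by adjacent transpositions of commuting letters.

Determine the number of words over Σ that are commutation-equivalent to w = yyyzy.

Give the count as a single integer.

#0=y has no predecessor
#1=y depends on [0:y]
#2=y depends on [1:y]
#3=z has no predecessor
#4=y depends on [2:y]
sources: [0:y, 3:z]
N(rest) = Σ N(rest − s) over sources s of rest; N(one piece) = 1:
  size 1 → [3]=1  [4]=1
  size 2 → [2,4]=1  [3,4]=2
  size 3 → [1,2,4]=1  [2,3,4]=3
  first=0(y) contributes 4
  first=3(z) contributes 1
|[w]| = 5

5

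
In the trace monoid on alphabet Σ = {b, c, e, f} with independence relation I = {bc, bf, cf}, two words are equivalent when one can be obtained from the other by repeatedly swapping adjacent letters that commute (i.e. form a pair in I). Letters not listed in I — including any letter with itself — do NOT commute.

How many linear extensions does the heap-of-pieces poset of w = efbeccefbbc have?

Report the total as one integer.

24

drop 0:e onto floor
drop 1:f onto {0:e}
drop 2:b onto {0:e}
drop 3:e onto {1:f, 2:b}
drop 4:c onto {3:e}
drop 5:c onto {4:c}
drop 6:e onto {5:c}
drop 7:f onto {6:e}
drop 8:b onto {6:e}
drop 9:b onto {8:b}
drop 10:c onto {6:e}
ground layer = {0:e}
drop-orders for the pieces not yet dropped (sum over which currently-grounded one goes next):
  1 to go: {7} 1  {9} 1  {10} 1
  2 to go: {7,9} 2  {7,10} 2  {8,9} 1  {9,10} 2
  3 to go: {7,8,9} 3  {7,9,10} 6  {8,9,10} 3
  4 to go: {7,8,9,10} 12
  5 to go: {6,7,8,9,10} 12
  6 to go: {5,6,7,8,9,10} 12
  7 to go: {4,5,6,7,8,9,10} 12
  8 to go: {3,4,5,6,7,8,9,10} 12
  9 to go: {1,3,4,5,6,7,8,9,10} 12  {2,3,4,5,6,7,8,9,10} 12
  if 0:e drops first: 24 orders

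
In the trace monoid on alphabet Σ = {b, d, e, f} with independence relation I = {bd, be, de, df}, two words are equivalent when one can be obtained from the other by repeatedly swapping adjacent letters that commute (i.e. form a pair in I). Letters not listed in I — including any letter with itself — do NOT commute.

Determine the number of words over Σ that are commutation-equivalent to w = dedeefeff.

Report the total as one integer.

36

#0=d has no predecessor
#1=e has no predecessor
#2=d depends on [0:d]
#3=e depends on [1:e]
#4=e depends on [3:e]
#5=f depends on [4:e]
#6=e depends on [5:f]
#7=f depends on [6:e]
#8=f depends on [7:f]
sources: [0:d, 1:e]
N(rest) = Σ N(rest − s) over sources s of rest; N(one piece) = 1:
  size 1 → [2]=1  [8]=1
  size 2 → [0,2]=1  [2,8]=2  [7,8]=1
  size 3 → [0,2,8]=3  [2,7,8]=3  [6,7,8]=1
  size 4 → [0,2,7,8]=6  [2,6,7,8]=4  [5,6,7,8]=1
  size 5 → [0,2,6,7,8]=10  [2,5,6,7,8]=5  [4,5,6,7,8]=1
  size 6 → [0,2,5,6,7,8]=15  [2,4,5,6,7,8]=6  [3,4,5,6,7,8]=1
  size 7 → [0,2,4,5,6,7,8]=21  [1,3,4,5,6,7,8]=1  [2,3,4,5,6,7,8]=7
  first=0(d) contributes 8
  first=1(e) contributes 28
|[w]| = 36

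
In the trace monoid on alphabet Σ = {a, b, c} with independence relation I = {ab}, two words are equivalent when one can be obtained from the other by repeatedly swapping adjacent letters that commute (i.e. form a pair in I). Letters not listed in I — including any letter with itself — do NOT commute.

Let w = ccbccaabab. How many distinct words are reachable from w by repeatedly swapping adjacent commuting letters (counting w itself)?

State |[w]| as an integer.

10

0(c) covers ∅
1(c) covers 0:c
2(b) covers 1:c
3(c) covers 2:b
4(c) covers 3:c
5(a) covers 4:c
6(a) covers 5:a
7(b) covers 4:c
8(a) covers 6:a
9(b) covers 7:b
floor of heap: 0:c
completions by unplaced set U, small U first (add the entries for U minus each lowest piece of U):
  |U|=1: {8}:1  {9}:1
  |U|=2: {6,8}:1  {7,9}:1  {8,9}:2
  |U|=3: {5,6,8}:1  {6,8,9}:3  {7,8,9}:3
  |U|=4: {5,6,8,9}:4  {6,7,8,9}:6
  |U|=5: {5,6,7,8,9}:10
  |U|=6: {4,5,6,7,8,9}:10
  |U|=7: {3,4,5,6,7,8,9}:10
  |U|=8: {2,3,4,5,6,7,8,9}:10
  start at 0(c): 10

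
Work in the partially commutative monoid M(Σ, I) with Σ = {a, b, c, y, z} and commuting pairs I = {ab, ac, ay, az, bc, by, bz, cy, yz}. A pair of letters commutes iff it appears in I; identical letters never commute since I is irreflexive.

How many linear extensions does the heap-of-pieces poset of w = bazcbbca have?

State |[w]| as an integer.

560

#0=b has no predecessor
#1=a has no predecessor
#2=z has no predecessor
#3=c depends on [2:z]
#4=b depends on [0:b]
#5=b depends on [4:b]
#6=c depends on [3:c]
#7=a depends on [1:a]
sources: [0:b, 1:a, 2:z]
N(rest) = Σ N(rest − s) over sources s of rest; N(one piece) = 1:
  size 1 → [5]=1  [6]=1  [7]=1
  size 2 → [1,7]=1  [3,6]=1  [4,5]=1  [5,6]=2  [5,7]=2  [6,7]=2
  size 3 → [0,4,5]=1  [1,5,7]=3  [1,6,7]=3  [2,3,6]=1  [3,5,6]=3  [3,6,7]=3  [4,5,6]=3  [4,5,7]=3  [5,6,7]=6
  size 4 → [0,4,5,6]=4  [0,4,5,7]=4  [1,3,6,7]=6  [1,4,5,7]=6  [1,5,6,7]=12  [2,3,5,6]=4  [2,3,6,7]=4  [3,4,5,6]=6  [3,5,6,7]=12  [4,5,6,7]=12
  size 5 → [0,1,4,5,7]=10  [0,3,4,5,6]=10  [0,4,5,6,7]=20  [1,2,3,6,7]=10  [1,3,5,6,7]=30  [1,4,5,6,7]=30  [2,3,4,5,6]=10  [2,3,5,6,7]=20  [3,4,5,6,7]=30
  size 6 → [0,1,4,5,6,7]=60  [0,2,3,4,5,6]=20  [0,3,4,5,6,7]=60  [1,2,3,5,6,7]=60  [1,3,4,5,6,7]=90  [2,3,4,5,6,7]=60
  first=0(b) contributes 210
  first=1(a) contributes 140
  first=2(z) contributes 210
|[w]| = 560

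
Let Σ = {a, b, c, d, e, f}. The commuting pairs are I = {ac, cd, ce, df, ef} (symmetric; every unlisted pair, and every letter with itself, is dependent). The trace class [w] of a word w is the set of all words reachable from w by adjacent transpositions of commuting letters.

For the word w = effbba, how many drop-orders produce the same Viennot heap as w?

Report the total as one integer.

3

#0=e has no predecessor
#1=f has no predecessor
#2=f depends on [1:f]
#3=b depends on [0:e, 2:f]
#4=b depends on [3:b]
#5=a depends on [4:b]
sources: [0:e, 1:f]
N(rest) = Σ N(rest − s) over sources s of rest; N(one piece) = 1:
  size 1 → [5]=1
  size 2 → [4,5]=1
  size 3 → [3,4,5]=1
  size 4 → [0,3,4,5]=1  [2,3,4,5]=1
  first=0(e) contributes 1
  first=1(f) contributes 2
|[w]| = 3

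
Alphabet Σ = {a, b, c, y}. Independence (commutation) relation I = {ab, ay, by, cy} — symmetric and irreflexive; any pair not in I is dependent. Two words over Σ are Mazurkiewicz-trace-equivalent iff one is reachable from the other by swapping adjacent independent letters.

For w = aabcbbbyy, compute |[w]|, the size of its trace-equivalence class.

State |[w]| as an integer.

108

#0=a has no predecessor
#1=a depends on [0:a]
#2=b has no predecessor
#3=c depends on [1:a, 2:b]
#4=b depends on [3:c]
#5=b depends on [4:b]
#6=b depends on [5:b]
#7=y has no predecessor
#8=y depends on [7:y]
sources: [0:a, 2:b, 7:y]
N(rest) = Σ N(rest − s) over sources s of rest; N(one piece) = 1:
  size 1 → [6]=1  [8]=1
  size 2 → [5,6]=1  [6,8]=2  [7,8]=1
  size 3 → [4,5,6]=1  [5,6,8]=3  [6,7,8]=3
  size 4 → [3,4,5,6]=1  [4,5,6,8]=4  [5,6,7,8]=6
  size 5 → [1,3,4,5,6]=1  [2,3,4,5,6]=1  [3,4,5,6,8]=5  [4,5,6,7,8]=10
  size 6 → [0,1,3,4,5,6]=1  [1,2,3,4,5,6]=2  [1,3,4,5,6,8]=6  [2,3,4,5,6,8]=6  [3,4,5,6,7,8]=15
  size 7 → [0,1,2,3,4,5,6]=3  [0,1,3,4,5,6,8]=7  [1,2,3,4,5,6,8]=14  [1,3,4,5,6,7,8]=21  [2,3,4,5,6,7,8]=21
  first=0(a) contributes 56
  first=2(b) contributes 28
  first=7(y) contributes 24
|[w]| = 108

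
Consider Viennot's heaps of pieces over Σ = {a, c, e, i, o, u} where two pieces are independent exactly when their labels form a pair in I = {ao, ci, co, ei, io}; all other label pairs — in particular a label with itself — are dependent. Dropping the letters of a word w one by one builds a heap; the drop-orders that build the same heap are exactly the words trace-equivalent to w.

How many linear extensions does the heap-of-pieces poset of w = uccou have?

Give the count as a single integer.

3

0(u) covers ∅
1(c) covers 0:u
2(c) covers 1:c
3(o) covers 0:u
4(u) covers 2:c, 3:o
floor of heap: 0:u
completions by unplaced set U, small U first (add the entries for U minus each lowest piece of U):
  |U|=1: {4}:1
  |U|=2: {2,4}:1  {3,4}:1
  |U|=3: {1,2,4}:1  {2,3,4}:2
  start at 0(u): 3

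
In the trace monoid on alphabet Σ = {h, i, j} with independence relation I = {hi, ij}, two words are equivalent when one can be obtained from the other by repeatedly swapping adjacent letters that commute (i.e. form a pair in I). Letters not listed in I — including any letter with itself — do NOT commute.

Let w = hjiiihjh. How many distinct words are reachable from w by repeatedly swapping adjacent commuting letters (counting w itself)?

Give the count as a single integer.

56

0(h) covers ∅
1(j) covers 0:h
2(i) covers ∅
3(i) covers 2:i
4(i) covers 3:i
5(h) covers 1:j
6(j) covers 5:h
7(h) covers 6:j
floor of heap: 0:h, 2:i
completions by unplaced set U, small U first (add the entries for U minus each lowest piece of U):
  |U|=1: {4}:1  {7}:1
  |U|=2: {3,4}:1  {4,7}:2  {6,7}:1
  |U|=3: {2,3,4}:1  {3,4,7}:3  {4,6,7}:3  {5,6,7}:1
  |U|=4: {1,5,6,7}:1  {2,3,4,7}:4  {3,4,6,7}:6  {4,5,6,7}:4
  |U|=5: {0,1,5,6,7}:1  {1,4,5,6,7}:5  {2,3,4,6,7}:10  {3,4,5,6,7}:10
  |U|=6: {0,1,4,5,6,7}:6  {1,3,4,5,6,7}:15  {2,3,4,5,6,7}:20
  start at 0(h): 35
  start at 2(i): 21
sum over floor = 56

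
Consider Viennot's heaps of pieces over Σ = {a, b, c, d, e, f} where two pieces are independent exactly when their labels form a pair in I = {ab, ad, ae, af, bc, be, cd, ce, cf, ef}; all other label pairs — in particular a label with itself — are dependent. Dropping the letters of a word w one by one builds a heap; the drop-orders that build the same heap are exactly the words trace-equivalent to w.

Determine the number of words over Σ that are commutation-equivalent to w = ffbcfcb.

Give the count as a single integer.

0(f) covers ∅
1(f) covers 0:f
2(b) covers 1:f
3(c) covers ∅
4(f) covers 2:b
5(c) covers 3:c
6(b) covers 4:f
floor of heap: 0:f, 3:c
completions by unplaced set U, small U first (add the entries for U minus each lowest piece of U):
  |U|=1: {5}:1  {6}:1
  |U|=2: {3,5}:1  {4,6}:1  {5,6}:2
  |U|=3: {2,4,6}:1  {3,5,6}:3  {4,5,6}:3
  |U|=4: {1,2,4,6}:1  {2,4,5,6}:4  {3,4,5,6}:6
  |U|=5: {0,1,2,4,6}:1  {1,2,4,5,6}:5  {2,3,4,5,6}:10
  start at 0(f): 15
  start at 3(c): 6
sum over floor = 21

21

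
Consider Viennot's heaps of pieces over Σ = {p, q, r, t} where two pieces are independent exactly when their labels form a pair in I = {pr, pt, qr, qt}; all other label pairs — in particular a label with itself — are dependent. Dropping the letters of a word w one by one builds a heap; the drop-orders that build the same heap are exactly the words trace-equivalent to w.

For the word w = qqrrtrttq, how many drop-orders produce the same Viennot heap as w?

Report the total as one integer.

84

piece 0:q — minimal
piece 1:q rests on {0:q}
piece 2:r — minimal
piece 3:r rests on {2:r}
piece 4:t rests on {3:r}
piece 5:r rests on {4:t}
piece 6:t rests on {5:r}
piece 7:t rests on {6:t}
piece 8:q rests on {1:q}
minimal pieces: {0:q, 2:r}
ways to finish when only these pieces remain (= sum over removing one remaining piece with nothing left below it):
  1 left: {7}→1  {8}→1
  2 left: {1,8}→1  {6,7}→1  {7,8}→2
  3 left: {0,1,8}→1  {1,7,8}→3  {5,6,7}→1  {6,7,8}→3
  4 left: {0,1,7,8}→4  {1,6,7,8}→6  {4,5,6,7}→1  {5,6,7,8}→4
  5 left: {0,1,6,7,8}→10  {1,5,6,7,8}→10  {3,4,5,6,7}→1  {4,5,6,7,8}→5
  6 left: {0,1,5,6,7,8}→20  {1,4,5,6,7,8}→15  {2,3,4,5,6,7}→1  {3,4,5,6,7,8}→6
  7 left: {0,1,4,5,6,7,8}→35  {1,3,4,5,6,7,8}→21  {2,3,4,5,6,7,8}→7
  placing 0:q first → 28 extensions
  placing 2:r first → 56 extensions
total linear extensions = 84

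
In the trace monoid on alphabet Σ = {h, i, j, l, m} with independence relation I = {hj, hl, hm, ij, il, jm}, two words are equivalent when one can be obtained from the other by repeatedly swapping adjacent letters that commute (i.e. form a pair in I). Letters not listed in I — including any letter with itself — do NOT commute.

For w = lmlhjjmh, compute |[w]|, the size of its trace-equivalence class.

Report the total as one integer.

84

piece 0:l — minimal
piece 1:m rests on {0:l}
piece 2:l rests on {1:m}
piece 3:h — minimal
piece 4:j rests on {2:l}
piece 5:j rests on {4:j}
piece 6:m rests on {2:l}
piece 7:h rests on {3:h}
minimal pieces: {0:l, 3:h}
ways to finish when only these pieces remain (= sum over removing one remaining piece with nothing left below it):
  1 left: {5}→1  {6}→1  {7}→1
  2 left: {3,7}→1  {4,5}→1  {5,6}→2  {5,7}→2  {6,7}→2
  3 left: {3,5,7}→3  {3,6,7}→3  {4,5,6}→3  {4,5,7}→3  {5,6,7}→6
  4 left: {2,4,5,6}→3  {3,4,5,7}→6  {3,5,6,7}→12  {4,5,6,7}→12
  5 left: {1,2,4,5,6}→3  {2,4,5,6,7}→15  {3,4,5,6,7}→30
  6 left: {0,1,2,4,5,6}→3  {1,2,4,5,6,7}→18  {2,3,4,5,6,7}→45
  placing 0:l first → 63 extensions
  placing 3:h first → 21 extensions
total linear extensions = 84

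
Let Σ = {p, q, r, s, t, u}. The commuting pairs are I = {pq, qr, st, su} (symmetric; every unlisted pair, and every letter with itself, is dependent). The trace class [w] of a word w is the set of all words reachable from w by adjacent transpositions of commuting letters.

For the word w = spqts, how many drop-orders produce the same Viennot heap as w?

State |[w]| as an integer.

#0=s has no predecessor
#1=p depends on [0:s]
#2=q depends on [0:s]
#3=t depends on [1:p, 2:q]
#4=s depends on [1:p, 2:q]
sources: [0:s]
N(rest) = Σ N(rest − s) over sources s of rest; N(one piece) = 1:
  size 1 → [3]=1  [4]=1
  size 2 → [3,4]=2
  size 3 → [1,3,4]=2  [2,3,4]=2
  first=0(s) contributes 4

4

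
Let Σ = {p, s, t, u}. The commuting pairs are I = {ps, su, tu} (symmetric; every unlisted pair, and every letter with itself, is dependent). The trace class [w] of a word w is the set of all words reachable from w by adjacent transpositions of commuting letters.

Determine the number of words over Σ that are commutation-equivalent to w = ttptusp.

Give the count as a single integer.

5

0(t) covers ∅
1(t) covers 0:t
2(p) covers 1:t
3(t) covers 2:p
4(u) covers 2:p
5(s) covers 3:t
6(p) covers 3:t, 4:u
floor of heap: 0:t
completions by unplaced set U, small U first (add the entries for U minus each lowest piece of U):
  |U|=1: {5}:1  {6}:1
  |U|=2: {4,6}:1  {5,6}:2
  |U|=3: {3,5,6}:2  {4,5,6}:3
  |U|=4: {3,4,5,6}:5
  |U|=5: {2,3,4,5,6}:5
  start at 0(t): 5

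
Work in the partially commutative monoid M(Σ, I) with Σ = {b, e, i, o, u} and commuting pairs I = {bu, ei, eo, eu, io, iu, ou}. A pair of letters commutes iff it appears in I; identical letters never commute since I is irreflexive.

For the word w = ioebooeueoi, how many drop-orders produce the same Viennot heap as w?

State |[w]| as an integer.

piece 0:i — minimal
piece 1:o — minimal
piece 2:e — minimal
piece 3:b rests on {0:i, 1:o, 2:e}
piece 4:o rests on {3:b}
piece 5:o rests on {4:o}
piece 6:e rests on {3:b}
piece 7:u — minimal
piece 8:e rests on {6:e}
piece 9:o rests on {5:o}
piece 10:i rests on {3:b}
minimal pieces: {0:i, 1:o, 2:e, 7:u}
ways to finish when only these pieces remain (= sum over removing one remaining piece with nothing left below it):
  1 left: {7}→1  {8}→1  {9}→1  {10}→1
  2 left: {5,9}→1  {6,8}→1  {7,8}→2  {7,9}→2  {7,10}→2  {8,9}→2  {8,10}→2  {9,10}→2
  3 left: {4,5,9}→1  {5,7,9}→3  {5,8,9}→3  {5,9,10}→3  {6,7,8}→3  {6,8,9}→3  {6,8,10}→3  {7,8,9}→6  {7,8,10}→6  {7,9,10}→6  {8,9,10}→6
  4 left: {4,5,7,9}→4  {4,5,8,9}→4  {4,5,9,10}→4  {5,6,8,9}→6  {5,7,8,9}→12  {5,7,9,10}→12  {5,8,9,10}→12  {6,7,8,9}→12  {6,7,8,10}→12  {6,8,9,10}→12  {7,8,9,10}→24
  5 left: {4,5,6,8,9}→10  {4,5,7,8,9}→20  {4,5,7,9,10}→20  {4,5,8,9,10}→20  {5,6,7,8,9}→30  {5,6,8,9,10}→30  {5,7,8,9,10}→60  {6,7,8,9,10}→60
  6 left: {4,5,6,7,8,9}→60  {4,5,6,8,9,10}→60  {4,5,7,8,9,10}→120  {5,6,7,8,9,10}→180
  7 left: {3,4,5,6,8,9,10}→60  {4,5,6,7,8,9,10}→420
  8 left: {0,3,4,5,6,8,9,10}→60  {1,3,4,5,6,8,9,10}→60  {2,3,4,5,6,8,9,10}→60  {3,4,5,6,7,8,9,10}→480
  9 left: {0,1,3,4,5,6,8,9,10}→120  {0,2,3,4,5,6,8,9,10}→120  {0,3,4,5,6,7,8,9,10}→540  {1,2,3,4,5,6,8,9,10}→120  {1,3,4,5,6,7,8,9,10}→540  {2,3,4,5,6,7,8,9,10}→540
  placing 0:i first → 1200 extensions
  placing 1:o first → 1200 extensions
  placing 2:e first → 1200 extensions
  placing 7:u first → 360 extensions
total linear extensions = 3960

3960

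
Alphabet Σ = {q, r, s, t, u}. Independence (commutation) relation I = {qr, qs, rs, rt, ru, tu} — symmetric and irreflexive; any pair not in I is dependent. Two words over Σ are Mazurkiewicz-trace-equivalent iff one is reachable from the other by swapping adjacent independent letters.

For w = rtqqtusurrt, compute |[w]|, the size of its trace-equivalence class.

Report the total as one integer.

0(r) covers ∅
1(t) covers ∅
2(q) covers 1:t
3(q) covers 2:q
4(t) covers 3:q
5(u) covers 3:q
6(s) covers 4:t, 5:u
7(u) covers 6:s
8(r) covers 0:r
9(r) covers 8:r
10(t) covers 6:s
floor of heap: 0:r, 1:t
completions by unplaced set U, small U first (add the entries for U minus each lowest piece of U):
  |U|=1: {7}:1  {9}:1  {10}:1
  |U|=2: {7,9}:2  {7,10}:2  {8,9}:1  {9,10}:2
  |U|=3: {0,8,9}:1  {6,7,10}:2  {7,8,9}:3  {7,9,10}:6  {8,9,10}:3
  |U|=4: {0,7,8,9}:4  {0,8,9,10}:4  {4,6,7,10}:2  {5,6,7,10}:2  {6,7,9,10}:8  {7,8,9,10}:12
  |U|=5: {0,7,8,9,10}:20  {4,5,6,7,10}:4  {4,6,7,9,10}:10  {5,6,7,9,10}:10  {6,7,8,9,10}:20
  |U|=6: {0,6,7,8,9,10}:40  {3,4,5,6,7,10}:4  {4,5,6,7,9,10}:24  {4,6,7,8,9,10}:30  {5,6,7,8,9,10}:30
  |U|=7: {0,4,6,7,8,9,10}:70  {0,5,6,7,8,9,10}:70  {2,3,4,5,6,7,10}:4  {3,4,5,6,7,9,10}:28  {4,5,6,7,8,9,10}:84
  |U|=8: {0,4,5,6,7,8,9,10}:224  {1,2,3,4,5,6,7,10}:4  {2,3,4,5,6,7,9,10}:32  {3,4,5,6,7,8,9,10}:112
  |U|=9: {0,3,4,5,6,7,8,9,10}:336  {1,2,3,4,5,6,7,9,10}:36  {2,3,4,5,6,7,8,9,10}:144
  start at 0(r): 180
  start at 1(t): 480
sum over floor = 660

660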